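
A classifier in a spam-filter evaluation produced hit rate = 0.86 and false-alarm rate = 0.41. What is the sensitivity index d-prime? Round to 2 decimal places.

d-prime = 1.31

z(H) = z(0.86) = 1.0803
z(FA) = z(0.41) = -0.2275
d' = z(H) − z(FA) = 1.0803 − (-0.2275) = 1.3078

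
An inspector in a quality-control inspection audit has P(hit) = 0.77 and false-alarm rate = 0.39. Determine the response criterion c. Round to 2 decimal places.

c = -0.23

z(0.77) = 0.739, z(0.39) = -0.279
c = −½·[z(H) + z(FA)] = −0.5 × (0.739 + (-0.279)) = -0.230
c < 0: the inspector has a liberal response bias.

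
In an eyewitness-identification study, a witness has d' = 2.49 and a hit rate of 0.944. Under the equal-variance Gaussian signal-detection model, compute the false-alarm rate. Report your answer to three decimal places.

false-alarm rate = 0.184

z(hit rate) = z(0.944) = 1.5893
z(FA) = z(H) − d' = 1.5893 − 2.49 = -0.9007
false-alarm rate = Φ(-0.9007) = 0.1839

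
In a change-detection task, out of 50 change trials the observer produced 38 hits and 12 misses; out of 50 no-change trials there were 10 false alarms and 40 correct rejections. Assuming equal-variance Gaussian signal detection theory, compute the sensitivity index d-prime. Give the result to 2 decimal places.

d-prime = 1.55

H = 38/50 = 0.7600
FA = 10/50 = 0.2000
z(H) = z(0.7600) = 0.7063
z(FA) = z(0.2000) = -0.8416
d' = z(H) − z(FA) = 0.7063 − (-0.8416) = 1.5479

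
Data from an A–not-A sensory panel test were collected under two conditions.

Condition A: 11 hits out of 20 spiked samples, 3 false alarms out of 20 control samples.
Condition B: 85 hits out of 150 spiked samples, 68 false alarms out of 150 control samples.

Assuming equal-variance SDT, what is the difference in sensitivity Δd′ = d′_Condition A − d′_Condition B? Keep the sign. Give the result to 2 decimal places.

Condition A: z(0.5500) = 0.126, z(0.1500) = -1.036, d' = 1.162
Condition B: z(0.5667) = 0.168, z(0.4533) = -0.117, d' = 0.285
Δd' = d'_Condition A − d'_Condition B = 1.162 − 0.285 = 0.877
Condition A has the higher sensitivity.

Δd′ = 0.88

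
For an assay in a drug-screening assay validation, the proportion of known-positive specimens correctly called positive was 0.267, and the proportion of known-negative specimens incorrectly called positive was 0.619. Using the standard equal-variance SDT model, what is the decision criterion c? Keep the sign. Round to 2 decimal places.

c = 0.16

z(0.267) = -0.6219, z(0.619) = 0.3029
c = −½·[z(H) + z(FA)] = −0.5 × (-0.6219 + 0.3029) = 0.1595
c > 0: the assay has a conservative response bias.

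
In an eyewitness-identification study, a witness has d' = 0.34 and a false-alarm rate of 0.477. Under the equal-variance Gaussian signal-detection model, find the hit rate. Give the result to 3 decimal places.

hit rate = 0.611

z(false-alarm rate) = z(0.477) = -0.0577
z(H) = z(FA) + d' = -0.0577 + 0.34 = 0.2823
hit rate = Φ(0.2823) = 0.6111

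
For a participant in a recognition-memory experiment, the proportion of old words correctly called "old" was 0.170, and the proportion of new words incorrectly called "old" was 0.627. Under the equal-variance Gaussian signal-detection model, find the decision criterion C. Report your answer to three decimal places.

C = 0.315

z(H) = z(0.170) = -0.9542
z(FA) = z(0.627) = 0.3239
c = −½·[z(H) + z(FA)] = −0.5 × (-0.9542 + 0.3239) = 0.31515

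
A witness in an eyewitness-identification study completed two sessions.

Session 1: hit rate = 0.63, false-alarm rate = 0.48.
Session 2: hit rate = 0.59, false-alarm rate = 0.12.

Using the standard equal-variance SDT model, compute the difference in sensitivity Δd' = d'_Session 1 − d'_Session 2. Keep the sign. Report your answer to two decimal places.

Δd' = -1.02

Session 1: z(0.63) = 0.332, z(0.48) = -0.050, d' = 0.382
Session 2: z(0.59) = 0.228, z(0.12) = -1.175, d' = 1.403
Δd' = d'_Session 1 − d'_Session 2 = 0.382 − 1.403 = -1.021
Session 2 has the higher sensitivity.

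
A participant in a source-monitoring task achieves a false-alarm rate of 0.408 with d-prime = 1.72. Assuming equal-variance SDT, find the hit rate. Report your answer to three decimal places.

hit rate = 0.932

z(false-alarm rate) = z(0.408) = -0.2327
z(H) = z(FA) + d' = -0.2327 + 1.72 = 1.4873
hit rate = Φ(1.4873) = 0.9315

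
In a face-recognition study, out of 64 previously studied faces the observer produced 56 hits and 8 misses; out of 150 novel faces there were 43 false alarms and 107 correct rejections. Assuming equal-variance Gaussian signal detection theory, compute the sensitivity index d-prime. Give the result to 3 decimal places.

d-prime = 1.713

H = 56/64 = 0.8750
FA = 43/150 = 0.2867
Φ⁻¹(H) = 1.1503
Φ⁻¹(FA) = -0.5631
d' = z(H) − z(FA) = 1.1503 − (-0.5631) = 1.7134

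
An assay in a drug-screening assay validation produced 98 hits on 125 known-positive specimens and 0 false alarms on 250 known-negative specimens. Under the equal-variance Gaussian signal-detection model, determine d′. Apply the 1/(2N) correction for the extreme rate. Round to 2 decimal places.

d′ = 3.66

The false-alarm rate is 0/250 = 0, so apply the 1/(2N) correction: FA → 1/(2·250) = 0.00200.
z(H) = z(0.78400) = 0.786
z(FA) = z(0.00200) = -2.878
d' = 0.786 − (-2.878) = 3.664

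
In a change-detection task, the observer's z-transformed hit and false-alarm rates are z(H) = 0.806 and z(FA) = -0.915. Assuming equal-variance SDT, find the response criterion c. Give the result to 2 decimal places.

c = −½·[z(H) + z(FA)] = −½·(0.806 + (-0.915)) = 0.0545
c > 0: the observer has a conservative response bias.

c = 0.05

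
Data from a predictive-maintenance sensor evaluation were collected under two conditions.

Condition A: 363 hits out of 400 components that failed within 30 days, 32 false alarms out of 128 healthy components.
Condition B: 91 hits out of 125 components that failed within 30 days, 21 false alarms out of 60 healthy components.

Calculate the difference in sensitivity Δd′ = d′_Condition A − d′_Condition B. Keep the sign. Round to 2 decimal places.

Condition A: z(0.9075) = 1.326, z(0.2500) = -0.674, d' = 2.000
Condition B: z(0.7280) = 0.607, z(0.3500) = -0.385, d' = 0.992
Δd' = d'_Condition A − d'_Condition B = 2.000 − 0.992 = 1.008
Condition A has the higher sensitivity.

Δd′ = 1.01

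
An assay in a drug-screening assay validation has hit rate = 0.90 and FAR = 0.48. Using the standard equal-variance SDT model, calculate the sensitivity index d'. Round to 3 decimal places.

d' = 1.332

Φ⁻¹(H) = Φ⁻¹(0.90) = 1.2816
Φ⁻¹(FA) = Φ⁻¹(0.48) = -0.0502
d' = z(H) − z(FA) = 1.2816 − (-0.0502) = 1.3318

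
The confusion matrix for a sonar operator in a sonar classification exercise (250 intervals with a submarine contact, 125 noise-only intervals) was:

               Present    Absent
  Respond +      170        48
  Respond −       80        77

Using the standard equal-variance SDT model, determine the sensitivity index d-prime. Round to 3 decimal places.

d-prime = 0.763

H = 170/250 = 0.6800
FA = 48/125 = 0.3840
Φ⁻¹(H) = Φ⁻¹(0.6800) = 0.4677
Φ⁻¹(FA) = Φ⁻¹(0.3840) = -0.2950
d' = z(H) − z(FA) = 0.4677 − (-0.2950) = 0.7627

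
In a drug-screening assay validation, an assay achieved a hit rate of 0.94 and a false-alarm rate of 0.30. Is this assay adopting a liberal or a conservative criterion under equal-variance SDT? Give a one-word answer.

z(H) = 1.555, z(FA) = -0.524
c = −½·(z(H) + z(FA)) = -0.5155
c < 0 → liberal criterion (biased toward responding “yes”).

liberal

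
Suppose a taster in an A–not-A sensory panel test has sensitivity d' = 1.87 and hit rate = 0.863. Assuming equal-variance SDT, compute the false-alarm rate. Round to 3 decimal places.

z(hit rate) = z(0.863) = 1.0939
z(FA) = z(H) − d' = 1.0939 − 1.87 = -0.7761
false-alarm rate = Φ(-0.7761) = 0.2188

false-alarm rate = 0.219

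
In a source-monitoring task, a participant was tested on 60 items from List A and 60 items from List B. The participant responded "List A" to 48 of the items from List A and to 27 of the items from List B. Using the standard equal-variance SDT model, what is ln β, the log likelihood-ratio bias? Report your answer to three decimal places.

H = 48/60 = 0.8000
FA = 27/60 = 0.4500
Φ⁻¹(H) = Φ⁻¹(0.8000) = 0.8416
Φ⁻¹(FA) = Φ⁻¹(0.4500) = -0.1257
ln β = −½·[z(H)² − z(FA)²] = −0.5 × (0.7083 − 0.0158) = -0.34625

ln β = -0.346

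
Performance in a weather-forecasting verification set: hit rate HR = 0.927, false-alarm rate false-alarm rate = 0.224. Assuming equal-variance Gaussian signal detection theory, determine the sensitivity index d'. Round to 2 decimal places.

d' = 2.21

z(0.927) = 1.4538, z(0.224) = -0.7588
d' = z(H) − z(FA) = 1.4538 − (-0.7588) = 2.2126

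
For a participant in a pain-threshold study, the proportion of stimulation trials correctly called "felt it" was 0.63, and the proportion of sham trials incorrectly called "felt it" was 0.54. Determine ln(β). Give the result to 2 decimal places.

Φ⁻¹(0.63) = 0.332, Φ⁻¹(0.54) = 0.100
ln β = −½·[z(H)² − z(FA)²] = −0.5 × (0.110 − 0.010) = -0.050

ln β = -0.05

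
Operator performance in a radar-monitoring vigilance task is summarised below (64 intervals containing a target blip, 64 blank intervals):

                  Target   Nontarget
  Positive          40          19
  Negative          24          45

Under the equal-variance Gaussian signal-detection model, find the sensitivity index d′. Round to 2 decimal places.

H = 40/64 = 0.6250
FA = 19/64 = 0.2969
Φ⁻¹(0.6250) = 0.3186, Φ⁻¹(0.2969) = -0.5333
d' = z(H) − z(FA) = 0.3186 − (-0.5333) = 0.8519

d′ = 0.85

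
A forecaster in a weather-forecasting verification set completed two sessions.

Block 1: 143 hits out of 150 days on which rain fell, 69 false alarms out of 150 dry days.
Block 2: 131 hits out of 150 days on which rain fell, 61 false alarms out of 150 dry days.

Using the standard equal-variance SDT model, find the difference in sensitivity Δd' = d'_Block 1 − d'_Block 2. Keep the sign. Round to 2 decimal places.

Δd' = 0.40

Block 1: z(0.9533) = 1.678, z(0.4600) = -0.100, d' = 1.778
Block 2: z(0.8733) = 1.142, z(0.4067) = -0.236, d' = 1.378
Δd' = d'_Block 1 − d'_Block 2 = 1.778 − 1.378 = 0.400
Block 1 has the higher sensitivity.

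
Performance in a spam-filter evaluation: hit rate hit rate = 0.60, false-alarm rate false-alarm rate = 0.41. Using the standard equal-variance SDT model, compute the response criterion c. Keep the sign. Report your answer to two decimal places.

z(H) = z(0.60) = 0.253
z(FA) = z(0.41) = -0.228
c = −½·[z(H) + z(FA)] = −0.5 × (0.253 + (-0.228)) = -0.0125
c < 0: the classifier has a liberal response bias.

c = -0.01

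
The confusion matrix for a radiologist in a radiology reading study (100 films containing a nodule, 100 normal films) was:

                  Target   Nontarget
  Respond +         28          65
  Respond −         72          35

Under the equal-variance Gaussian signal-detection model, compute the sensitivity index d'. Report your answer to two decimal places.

d' = -0.97

H = 28/100 = 0.2800
FA = 65/100 = 0.6500
z(H) = z(0.2800) = -0.583
z(FA) = z(0.6500) = 0.385
d' = z(H) − z(FA) = -0.583 − 0.385 = -0.968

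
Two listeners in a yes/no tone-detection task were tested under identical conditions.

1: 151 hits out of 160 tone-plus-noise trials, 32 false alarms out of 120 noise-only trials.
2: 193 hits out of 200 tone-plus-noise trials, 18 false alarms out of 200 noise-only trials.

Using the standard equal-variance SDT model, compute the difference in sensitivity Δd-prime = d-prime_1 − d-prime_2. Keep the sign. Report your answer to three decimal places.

Δd-prime = -0.943

1: z(0.9437) = 1.5866, z(0.2667) = -0.6228, d' = 2.2094
2: z(0.9650) = 1.8119, z(0.0900) = -1.3408, d' = 3.1527
Δd' = d'_1 − d'_2 = 2.2094 − 3.1527 = -0.9433
2 has the higher sensitivity.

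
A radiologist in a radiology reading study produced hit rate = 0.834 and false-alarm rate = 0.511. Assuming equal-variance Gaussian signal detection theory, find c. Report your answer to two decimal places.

c = -0.50

z(H) = z(0.834) = 0.970
z(FA) = z(0.511) = 0.028
c = −½·[z(H) + z(FA)] = −0.5 × (0.970 + 0.028) = -0.499
c < 0: the radiologist has a liberal response bias.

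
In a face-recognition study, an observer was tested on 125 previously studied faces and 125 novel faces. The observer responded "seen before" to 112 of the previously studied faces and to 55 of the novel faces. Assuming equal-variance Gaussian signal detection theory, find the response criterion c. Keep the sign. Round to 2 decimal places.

H = 112/125 = 0.8960
FA = 55/125 = 0.4400
Φ⁻¹(H) = Φ⁻¹(0.8960) = 1.2591
Φ⁻¹(FA) = Φ⁻¹(0.4400) = -0.1510
c = −½·[z(H) + z(FA)] = −0.5 × (1.2591 + (-0.1510)) = -0.55405

c = -0.55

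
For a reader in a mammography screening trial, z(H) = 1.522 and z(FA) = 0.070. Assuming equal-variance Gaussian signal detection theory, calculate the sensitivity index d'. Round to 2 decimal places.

d' = z(H) − z(FA) = 1.522 − 0.070 = 1.452

d' = 1.45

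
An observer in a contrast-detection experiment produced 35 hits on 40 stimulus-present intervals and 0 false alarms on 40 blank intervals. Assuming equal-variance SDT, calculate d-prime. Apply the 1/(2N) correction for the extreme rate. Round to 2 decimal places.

The false-alarm rate is 0/40 = 0, so apply the 1/(2N) correction: FA → 1/(2·40) = 0.01250.
z(H) = z(0.87500) = 1.150
z(FA) = z(0.01250) = -2.241
d' = 1.150 − (-2.241) = 3.391

d-prime = 3.39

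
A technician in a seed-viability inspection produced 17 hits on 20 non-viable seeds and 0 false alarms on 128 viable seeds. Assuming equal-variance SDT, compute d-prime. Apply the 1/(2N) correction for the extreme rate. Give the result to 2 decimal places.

d-prime = 3.70

The false-alarm rate is 0/128 = 0, so apply the 1/(2N) correction: FA → 1/(2·128) = 0.00391.
z(H) = z(0.85000) = 1.036
z(FA) = z(0.00391) = -2.660
d' = 1.036 − (-2.660) = 3.696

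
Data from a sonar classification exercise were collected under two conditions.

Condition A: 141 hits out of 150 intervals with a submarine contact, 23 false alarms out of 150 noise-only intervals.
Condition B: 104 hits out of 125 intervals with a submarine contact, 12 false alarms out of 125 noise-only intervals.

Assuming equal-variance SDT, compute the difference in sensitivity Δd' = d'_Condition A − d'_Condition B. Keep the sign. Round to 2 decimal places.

Δd' = 0.31

Condition A: z(0.9400) = 1.555, z(0.1533) = -1.022, d' = 2.577
Condition B: z(0.8320) = 0.962, z(0.0960) = -1.305, d' = 2.267
Δd' = d'_Condition A − d'_Condition B = 2.577 − 2.267 = 0.310
Condition A has the higher sensitivity.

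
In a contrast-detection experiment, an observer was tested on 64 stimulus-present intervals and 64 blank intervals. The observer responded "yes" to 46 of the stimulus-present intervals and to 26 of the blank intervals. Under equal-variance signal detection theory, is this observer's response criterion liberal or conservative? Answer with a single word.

liberal

z(H) = 0.579, z(FA) = -0.237
c = −½·(z(H) + z(FA)) = -0.171
c < 0 → liberal criterion (biased toward responding “yes”).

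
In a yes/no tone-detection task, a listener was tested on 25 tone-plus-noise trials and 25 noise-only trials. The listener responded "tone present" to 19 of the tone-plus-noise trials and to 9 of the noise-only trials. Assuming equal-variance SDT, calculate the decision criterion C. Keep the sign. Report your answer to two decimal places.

C = -0.17

H = 19/25 = 0.7600
FA = 9/25 = 0.3600
z(H) = z(0.7600) = 0.706
z(FA) = z(0.3600) = -0.358
c = −½·[z(H) + z(FA)] = −0.5 × (0.706 + (-0.358)) = -0.174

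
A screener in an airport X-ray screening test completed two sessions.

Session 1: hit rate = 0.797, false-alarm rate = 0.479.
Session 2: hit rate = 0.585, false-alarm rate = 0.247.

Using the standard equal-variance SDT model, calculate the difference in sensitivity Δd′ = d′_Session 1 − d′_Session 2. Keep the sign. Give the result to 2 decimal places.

Δd′ = -0.02

Session 1: z(0.797) = 0.831, z(0.479) = -0.053, d' = 0.884
Session 2: z(0.585) = 0.215, z(0.247) = -0.684, d' = 0.899
Δd' = d'_Session 1 − d'_Session 2 = 0.884 − 0.899 = -0.015
Session 2 has the higher sensitivity.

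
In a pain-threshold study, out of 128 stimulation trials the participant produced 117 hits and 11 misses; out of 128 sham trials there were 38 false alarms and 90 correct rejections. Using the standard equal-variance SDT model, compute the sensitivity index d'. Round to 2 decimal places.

d' = 1.90

H = 117/128 = 0.9141
FA = 38/128 = 0.2969
Φ⁻¹(H) = Φ⁻¹(0.9141) = 1.3664
Φ⁻¹(FA) = Φ⁻¹(0.2969) = -0.5333
d' = z(H) − z(FA) = 1.3664 − (-0.5333) = 1.8997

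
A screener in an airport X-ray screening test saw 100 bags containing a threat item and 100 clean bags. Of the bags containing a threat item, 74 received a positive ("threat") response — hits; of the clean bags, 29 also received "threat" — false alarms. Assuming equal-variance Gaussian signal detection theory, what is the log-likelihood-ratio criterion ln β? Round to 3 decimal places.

ln β = -0.054

H = 74/100 = 0.7400
FA = 29/100 = 0.2900
z(H) = z(0.7400) = 0.6433
z(FA) = z(0.2900) = -0.5534
ln β = −½·[z(H)² − z(FA)²] = −0.5 × (0.4138 − 0.3063) = -0.05375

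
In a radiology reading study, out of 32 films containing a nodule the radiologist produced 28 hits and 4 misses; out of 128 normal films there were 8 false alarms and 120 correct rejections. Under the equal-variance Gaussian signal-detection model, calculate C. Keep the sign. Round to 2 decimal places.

C = 0.19

H = 28/32 = 0.8750
FA = 8/128 = 0.0625
z(0.8750) = 1.1503, z(0.0625) = -1.5341
c = −½·[z(H) + z(FA)] = −0.5 × (1.1503 + (-1.5341)) = 0.1919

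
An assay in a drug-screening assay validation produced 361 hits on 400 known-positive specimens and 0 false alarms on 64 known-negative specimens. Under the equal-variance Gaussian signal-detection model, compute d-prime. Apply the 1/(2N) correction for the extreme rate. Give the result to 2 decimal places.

d-prime = 3.71

The false-alarm rate is 0/64 = 0, so apply the 1/(2N) correction: FA → 1/(2·64) = 0.00781.
z(H) = z(0.90250) = 1.296
z(FA) = z(0.00781) = -2.418
d' = 1.296 − (-2.418) = 3.714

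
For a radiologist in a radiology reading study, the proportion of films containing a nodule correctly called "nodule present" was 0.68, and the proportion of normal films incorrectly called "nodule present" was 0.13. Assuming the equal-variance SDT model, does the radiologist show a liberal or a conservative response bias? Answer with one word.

conservative

z(H) = 0.468, z(FA) = -1.126
c = −½·(z(H) + z(FA)) = 0.329
c > 0 → conservative criterion (biased toward responding “no”).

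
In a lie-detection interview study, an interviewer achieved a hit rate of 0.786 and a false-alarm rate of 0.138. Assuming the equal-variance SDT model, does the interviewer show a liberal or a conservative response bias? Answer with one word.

conservative

z(H) = 0.793, z(FA) = -1.089
c = −½·(z(H) + z(FA)) = 0.148
c > 0 → conservative criterion (biased toward responding “no”).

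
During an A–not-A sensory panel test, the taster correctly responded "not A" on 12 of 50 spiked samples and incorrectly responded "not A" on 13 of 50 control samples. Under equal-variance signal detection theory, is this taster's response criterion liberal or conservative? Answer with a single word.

conservative

z(H) = -0.706, z(FA) = -0.643
c = −½·(z(H) + z(FA)) = 0.6745
c > 0 → conservative criterion (biased toward responding “no”).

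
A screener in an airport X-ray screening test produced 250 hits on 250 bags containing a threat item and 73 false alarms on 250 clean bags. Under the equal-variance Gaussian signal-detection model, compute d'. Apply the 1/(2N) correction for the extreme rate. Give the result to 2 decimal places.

The hit rate is 250/250 = 1, so apply the 1/(2N) correction: H → 1 − 1/(2·250) = 0.99800.
z(H) = z(0.99800) = 2.878
z(FA) = z(0.29200) = -0.548
d' = 2.878 − (-0.548) = 3.426

d' = 3.43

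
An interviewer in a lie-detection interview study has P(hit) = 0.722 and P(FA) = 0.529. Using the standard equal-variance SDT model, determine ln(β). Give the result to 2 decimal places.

ln β = -0.17

z(H) = z(0.722) = 0.589
z(FA) = z(0.529) = 0.073
ln β = −½·[z(H)² − z(FA)²] = −0.5 × (0.347 − 0.005) = -0.171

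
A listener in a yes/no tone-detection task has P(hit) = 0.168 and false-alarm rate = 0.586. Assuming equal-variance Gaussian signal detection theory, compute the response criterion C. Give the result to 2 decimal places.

z(H) = z(0.168) = -0.962
z(FA) = z(0.586) = 0.217
c = −½·[z(H) + z(FA)] = −0.5 × (-0.962 + 0.217) = 0.3725

C = 0.37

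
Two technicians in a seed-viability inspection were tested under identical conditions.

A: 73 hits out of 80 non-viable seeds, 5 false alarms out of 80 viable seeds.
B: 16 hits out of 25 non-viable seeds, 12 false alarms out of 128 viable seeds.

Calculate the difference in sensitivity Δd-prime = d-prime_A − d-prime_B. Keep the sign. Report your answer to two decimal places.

A: z(0.9125) = 1.356, z(0.0625) = -1.534, d' = 2.890
B: z(0.6400) = 0.358, z(0.0938) = -1.318, d' = 1.676
Δd' = d'_A − d'_B = 2.890 − 1.676 = 1.214
A has the higher sensitivity.

Δd-prime = 1.21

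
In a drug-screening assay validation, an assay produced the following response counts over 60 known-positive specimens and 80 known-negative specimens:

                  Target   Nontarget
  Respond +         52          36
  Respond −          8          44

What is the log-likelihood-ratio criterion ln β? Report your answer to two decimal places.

ln β = -0.61

H = 52/60 = 0.8667
FA = 36/80 = 0.4500
Φ⁻¹(H) = 1.111
Φ⁻¹(FA) = -0.126
ln β = −½·[z(H)² − z(FA)²] = −0.5 × (1.234 − 0.016) = -0.609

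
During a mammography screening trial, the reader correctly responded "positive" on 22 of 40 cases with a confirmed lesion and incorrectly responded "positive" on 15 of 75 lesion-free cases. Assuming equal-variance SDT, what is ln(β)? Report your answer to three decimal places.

H = 22/40 = 0.5500
FA = 15/75 = 0.2000
z(0.5500) = 0.1257, z(0.2000) = -0.8416
ln β = −½·[z(H)² − z(FA)²] = −0.5 × (0.0158 − 0.7083) = 0.34625

ln β = 0.346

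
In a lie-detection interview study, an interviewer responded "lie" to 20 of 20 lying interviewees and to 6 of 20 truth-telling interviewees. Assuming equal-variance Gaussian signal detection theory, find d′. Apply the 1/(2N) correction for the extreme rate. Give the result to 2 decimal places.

The hit rate is 20/20 = 1, so apply the 1/(2N) correction: H → 1 − 1/(2·20) = 0.97500.
z(H) = z(0.97500) = 1.960
z(FA) = z(0.30000) = -0.524
d' = 1.960 − (-0.524) = 2.484

d′ = 2.48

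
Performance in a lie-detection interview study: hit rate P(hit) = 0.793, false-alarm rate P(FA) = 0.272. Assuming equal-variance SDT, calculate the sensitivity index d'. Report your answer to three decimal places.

d' = 1.424

Φ⁻¹(H) = Φ⁻¹(0.793) = 0.8169
Φ⁻¹(FA) = Φ⁻¹(0.272) = -0.6068
d' = z(H) − z(FA) = 0.8169 − (-0.6068) = 1.4237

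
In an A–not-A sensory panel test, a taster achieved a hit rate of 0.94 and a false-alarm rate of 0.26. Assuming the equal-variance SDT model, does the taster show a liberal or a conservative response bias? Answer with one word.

liberal

z(H) = 1.555, z(FA) = -0.643
c = −½·(z(H) + z(FA)) = -0.456
c < 0 → liberal criterion (biased toward responding “yes”).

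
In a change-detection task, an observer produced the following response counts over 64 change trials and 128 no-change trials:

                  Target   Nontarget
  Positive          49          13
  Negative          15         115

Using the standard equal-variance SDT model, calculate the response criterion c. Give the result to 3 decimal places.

H = 49/64 = 0.7656
FA = 13/128 = 0.1016
z(0.7656) = 0.7244, z(0.1016) = -1.2725
c = −½·[z(H) + z(FA)] = −0.5 × (0.7244 + (-1.2725)) = 0.27405

c = 0.274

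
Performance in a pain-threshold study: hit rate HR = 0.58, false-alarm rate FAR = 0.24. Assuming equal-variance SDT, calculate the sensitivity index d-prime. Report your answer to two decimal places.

d-prime = 0.91

z(H) = z(0.58) = 0.202
z(FA) = z(0.24) = -0.706
d' = z(H) − z(FA) = 0.202 − (-0.706) = 0.908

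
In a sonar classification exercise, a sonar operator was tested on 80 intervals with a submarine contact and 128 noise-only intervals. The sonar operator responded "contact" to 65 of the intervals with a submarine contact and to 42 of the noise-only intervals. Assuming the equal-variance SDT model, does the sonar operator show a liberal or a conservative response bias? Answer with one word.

liberal

z(H) = 0.887, z(FA) = -0.445
c = −½·(z(H) + z(FA)) = -0.221
c < 0 → liberal criterion (biased toward responding “yes”).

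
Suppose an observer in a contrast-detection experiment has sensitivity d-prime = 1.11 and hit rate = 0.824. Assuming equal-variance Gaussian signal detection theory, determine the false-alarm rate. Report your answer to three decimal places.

z(hit rate) = z(0.824) = 0.9307
z(FA) = z(H) − d' = 0.9307 − 1.11 = -0.1793
false-alarm rate = Φ(-0.1793) = 0.4289

false-alarm rate = 0.429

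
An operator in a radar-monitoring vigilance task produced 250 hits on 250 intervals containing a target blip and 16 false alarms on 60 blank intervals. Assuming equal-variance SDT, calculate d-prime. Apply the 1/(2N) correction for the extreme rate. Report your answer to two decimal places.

d-prime = 3.50

The hit rate is 250/250 = 1, so apply the 1/(2N) correction: H → 1 − 1/(2·250) = 0.99800.
z(H) = z(0.99800) = 2.878
z(FA) = z(0.26667) = -0.623
d' = 2.878 − (-0.623) = 3.501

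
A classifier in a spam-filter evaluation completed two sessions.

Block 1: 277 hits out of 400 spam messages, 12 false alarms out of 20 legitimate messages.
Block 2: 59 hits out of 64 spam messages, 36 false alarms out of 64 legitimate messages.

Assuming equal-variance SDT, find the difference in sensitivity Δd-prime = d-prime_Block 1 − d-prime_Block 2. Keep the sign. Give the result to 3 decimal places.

Block 1: z(0.6925) = 0.5029, z(0.6000) = 0.2533, d' = 0.2496
Block 2: z(0.9219) = 1.4180, z(0.5625) = 0.1573, d' = 1.2607
Δd' = d'_Block 1 − d'_Block 2 = 0.2496 − 1.2607 = -1.0111
Block 2 has the higher sensitivity.

Δd-prime = -1.011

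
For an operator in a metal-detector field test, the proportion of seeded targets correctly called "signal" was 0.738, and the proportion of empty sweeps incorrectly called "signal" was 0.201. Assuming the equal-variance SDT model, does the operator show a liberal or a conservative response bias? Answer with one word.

conservative

z(H) = 0.637, z(FA) = -0.838
c = −½·(z(H) + z(FA)) = 0.1005
c > 0 → conservative criterion (biased toward responding “no”).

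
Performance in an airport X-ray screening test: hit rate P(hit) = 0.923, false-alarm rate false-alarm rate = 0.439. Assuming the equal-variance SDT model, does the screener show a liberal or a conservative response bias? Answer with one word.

liberal

z(H) = 1.426, z(FA) = -0.154
c = −½·(z(H) + z(FA)) = -0.636
c < 0 → liberal criterion (biased toward responding “yes”).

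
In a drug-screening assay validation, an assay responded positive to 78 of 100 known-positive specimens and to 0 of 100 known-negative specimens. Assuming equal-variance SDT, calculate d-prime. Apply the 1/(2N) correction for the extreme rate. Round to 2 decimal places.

d-prime = 3.35

The false-alarm rate is 0/100 = 0, so apply the 1/(2N) correction: FA → 1/(2·100) = 0.00500.
z(H) = z(0.78000) = 0.772
z(FA) = z(0.00500) = -2.576
d' = 0.772 − (-2.576) = 3.348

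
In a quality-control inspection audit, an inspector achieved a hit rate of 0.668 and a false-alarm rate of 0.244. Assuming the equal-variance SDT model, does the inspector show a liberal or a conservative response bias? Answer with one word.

z(H) = 0.434, z(FA) = -0.693
c = −½·(z(H) + z(FA)) = 0.1295
c > 0 → conservative criterion (biased toward responding “no”).

conservative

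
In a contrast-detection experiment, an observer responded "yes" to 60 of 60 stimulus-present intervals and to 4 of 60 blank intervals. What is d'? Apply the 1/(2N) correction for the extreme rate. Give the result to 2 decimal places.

The hit rate is 60/60 = 1, so apply the 1/(2N) correction: H → 1 − 1/(2·60) = 0.99167.
z(H) = z(0.99167) = 2.394
z(FA) = z(0.06667) = -1.501
d' = 2.394 − (-1.501) = 3.895

d' = 3.90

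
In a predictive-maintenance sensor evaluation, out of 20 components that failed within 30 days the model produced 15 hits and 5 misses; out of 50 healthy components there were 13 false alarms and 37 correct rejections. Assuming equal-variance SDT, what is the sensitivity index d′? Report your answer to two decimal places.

d′ = 1.32

H = 15/20 = 0.7500
FA = 13/50 = 0.2600
z(H) = 0.6745
z(FA) = -0.6433
d' = z(H) − z(FA) = 0.6745 − (-0.6433) = 1.3178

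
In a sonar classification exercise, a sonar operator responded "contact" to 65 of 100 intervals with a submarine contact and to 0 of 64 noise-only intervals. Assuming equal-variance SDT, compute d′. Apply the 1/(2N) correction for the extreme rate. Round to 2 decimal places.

The false-alarm rate is 0/64 = 0, so apply the 1/(2N) correction: FA → 1/(2·64) = 0.00781.
z(H) = z(0.65000) = 0.385
z(FA) = z(0.00781) = -2.418
d' = 0.385 − (-2.418) = 2.803

d′ = 2.80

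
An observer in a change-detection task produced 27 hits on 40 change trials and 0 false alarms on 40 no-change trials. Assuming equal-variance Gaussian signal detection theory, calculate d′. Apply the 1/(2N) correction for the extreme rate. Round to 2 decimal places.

The false-alarm rate is 0/40 = 0, so apply the 1/(2N) correction: FA → 1/(2·40) = 0.01250.
z(H) = z(0.67500) = 0.454
z(FA) = z(0.01250) = -2.241
d' = 0.454 − (-2.241) = 2.695

d′ = 2.70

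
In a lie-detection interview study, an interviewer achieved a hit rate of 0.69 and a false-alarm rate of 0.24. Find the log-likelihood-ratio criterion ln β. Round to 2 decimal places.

z(0.69) = 0.496, z(0.24) = -0.706
ln β = −½·[z(H)² − z(FA)²] = −0.5 × (0.246 − 0.498) = 0.126

ln β = 0.13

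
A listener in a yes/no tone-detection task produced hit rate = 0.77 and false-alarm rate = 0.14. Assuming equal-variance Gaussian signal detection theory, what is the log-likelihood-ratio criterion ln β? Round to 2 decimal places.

ln β = 0.31

Φ⁻¹(H) = 0.739
Φ⁻¹(FA) = -1.080
ln β = −½·[z(H)² − z(FA)²] = −0.5 × (0.546 − 1.166) = 0.310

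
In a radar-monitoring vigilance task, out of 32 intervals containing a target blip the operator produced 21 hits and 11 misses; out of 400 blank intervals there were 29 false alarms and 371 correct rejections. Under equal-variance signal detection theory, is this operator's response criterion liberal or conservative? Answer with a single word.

z(H) = 0.402, z(FA) = -1.457
c = −½·(z(H) + z(FA)) = 0.5275
c > 0 → conservative criterion (biased toward responding “no”).

conservative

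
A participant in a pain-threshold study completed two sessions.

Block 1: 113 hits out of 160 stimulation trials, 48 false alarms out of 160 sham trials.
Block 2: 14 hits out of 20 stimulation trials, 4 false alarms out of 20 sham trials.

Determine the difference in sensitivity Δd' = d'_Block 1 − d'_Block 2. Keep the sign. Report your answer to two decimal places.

Δd' = -0.30

Block 1: z(0.7063) = 0.543, z(0.3000) = -0.524, d' = 1.067
Block 2: z(0.7000) = 0.524, z(0.2000) = -0.842, d' = 1.366
Δd' = d'_Block 1 − d'_Block 2 = 1.067 − 1.366 = -0.299
Block 2 has the higher sensitivity.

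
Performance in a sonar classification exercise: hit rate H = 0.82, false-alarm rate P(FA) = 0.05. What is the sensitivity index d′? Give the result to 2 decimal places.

d′ = 2.56

z(H) = 0.915
z(FA) = -1.645
d' = z(H) − z(FA) = 0.915 − (-1.645) = 2.560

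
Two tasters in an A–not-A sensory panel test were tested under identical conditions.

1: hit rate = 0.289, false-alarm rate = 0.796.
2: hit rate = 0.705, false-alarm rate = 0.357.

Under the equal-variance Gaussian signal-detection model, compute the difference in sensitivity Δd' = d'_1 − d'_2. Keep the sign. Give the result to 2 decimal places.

Δd' = -2.29

1: z(0.289) = -0.556, z(0.796) = 0.827, d' = -1.383
2: z(0.705) = 0.539, z(0.357) = -0.366, d' = 0.905
Δd' = d'_1 − d'_2 = -1.383 − 0.905 = -2.288
2 has the higher sensitivity.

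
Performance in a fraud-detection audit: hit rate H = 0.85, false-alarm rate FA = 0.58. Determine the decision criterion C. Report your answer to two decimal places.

z(H) = z(0.85) = 1.0364
z(FA) = z(0.58) = 0.2019
c = −½·[z(H) + z(FA)] = −0.5 × (1.0364 + 0.2019) = -0.61915

C = -0.62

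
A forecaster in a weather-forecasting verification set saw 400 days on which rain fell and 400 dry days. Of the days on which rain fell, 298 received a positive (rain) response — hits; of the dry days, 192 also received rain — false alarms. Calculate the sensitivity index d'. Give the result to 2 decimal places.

H = 298/400 = 0.7450
FA = 192/400 = 0.4800
z(H) = 0.6588
z(FA) = -0.0502
d' = z(H) − z(FA) = 0.6588 − (-0.0502) = 0.7090

d' = 0.71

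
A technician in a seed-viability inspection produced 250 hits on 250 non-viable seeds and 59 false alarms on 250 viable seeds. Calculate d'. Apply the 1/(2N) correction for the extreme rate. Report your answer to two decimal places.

d' = 3.60

The hit rate is 250/250 = 1, so apply the 1/(2N) correction: H → 1 − 1/(2·250) = 0.99800.
z(H) = z(0.99800) = 2.878
z(FA) = z(0.23600) = -0.719
d' = 2.878 − (-0.719) = 3.597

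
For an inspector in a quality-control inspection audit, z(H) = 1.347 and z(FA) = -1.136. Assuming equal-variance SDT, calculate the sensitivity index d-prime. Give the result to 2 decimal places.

d-prime = 2.48

d' = z(H) − z(FA) = 1.347 − (-1.136) = 2.483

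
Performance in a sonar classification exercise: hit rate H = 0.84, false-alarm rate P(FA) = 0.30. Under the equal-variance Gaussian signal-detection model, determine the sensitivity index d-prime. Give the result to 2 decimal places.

d-prime = 1.52

Φ⁻¹(H) = 0.9945
Φ⁻¹(FA) = -0.5244
d' = z(H) − z(FA) = 0.9945 − (-0.5244) = 1.5189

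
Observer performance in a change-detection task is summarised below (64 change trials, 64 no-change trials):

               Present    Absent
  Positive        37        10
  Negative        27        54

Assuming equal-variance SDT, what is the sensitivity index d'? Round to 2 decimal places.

H = 37/64 = 0.5781
FA = 10/64 = 0.1562
Φ⁻¹(H) = Φ⁻¹(0.5781) = 0.1970
Φ⁻¹(FA) = Φ⁻¹(0.1562) = -1.0102
d' = z(H) − z(FA) = 0.1970 − (-1.0102) = 1.2072

d' = 1.21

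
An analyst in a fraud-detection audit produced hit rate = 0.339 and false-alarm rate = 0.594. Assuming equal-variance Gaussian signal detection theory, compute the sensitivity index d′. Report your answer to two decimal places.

d′ = -0.65

z(0.339) = -0.4152, z(0.594) = 0.2378
d' = z(H) − z(FA) = -0.4152 − 0.2378 = -0.6530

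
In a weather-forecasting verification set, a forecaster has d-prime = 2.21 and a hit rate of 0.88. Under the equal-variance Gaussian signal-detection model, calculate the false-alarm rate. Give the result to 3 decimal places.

z(hit rate) = z(0.88) = 1.1750
z(FA) = z(H) − d' = 1.1750 − 2.21 = -1.0350
false-alarm rate = Φ(-1.0350) = 0.1503

false-alarm rate = 0.150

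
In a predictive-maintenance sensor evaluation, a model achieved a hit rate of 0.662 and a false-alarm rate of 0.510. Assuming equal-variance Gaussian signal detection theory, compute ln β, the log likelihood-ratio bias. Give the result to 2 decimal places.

ln β = -0.09

z(H) = 0.418
z(FA) = 0.025
ln β = −½·[z(H)² − z(FA)²] = −0.5 × (0.175 − 0.001) = -0.087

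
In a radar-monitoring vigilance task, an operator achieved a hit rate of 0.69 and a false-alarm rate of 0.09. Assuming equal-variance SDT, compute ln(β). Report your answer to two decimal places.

z(H) = 0.496
z(FA) = -1.341
ln β = −½·[z(H)² − z(FA)²] = −0.5 × (0.246 − 1.798) = 0.776

ln β = 0.78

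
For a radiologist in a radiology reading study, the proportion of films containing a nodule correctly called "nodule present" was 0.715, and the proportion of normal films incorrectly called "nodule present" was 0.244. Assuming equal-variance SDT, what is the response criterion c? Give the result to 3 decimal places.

Φ⁻¹(0.715) = 0.5681, Φ⁻¹(0.244) = -0.6935
c = −½·[z(H) + z(FA)] = −0.5 × (0.5681 + (-0.6935)) = 0.0627
c > 0: the radiologist has a conservative response bias.

c = 0.063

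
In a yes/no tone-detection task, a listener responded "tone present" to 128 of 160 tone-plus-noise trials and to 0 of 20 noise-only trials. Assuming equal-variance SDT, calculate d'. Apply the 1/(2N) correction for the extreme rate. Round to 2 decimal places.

d' = 2.80

The false-alarm rate is 0/20 = 0, so apply the 1/(2N) correction: FA → 1/(2·20) = 0.02500.
z(H) = z(0.80000) = 0.842
z(FA) = z(0.02500) = -1.960
d' = 0.842 − (-1.960) = 2.802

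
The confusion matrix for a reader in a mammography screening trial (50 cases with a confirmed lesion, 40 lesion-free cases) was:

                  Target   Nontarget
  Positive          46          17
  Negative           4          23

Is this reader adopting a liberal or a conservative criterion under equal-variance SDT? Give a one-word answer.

liberal

z(H) = 1.405, z(FA) = -0.189
c = −½·(z(H) + z(FA)) = -0.608
c < 0 → liberal criterion (biased toward responding “yes”).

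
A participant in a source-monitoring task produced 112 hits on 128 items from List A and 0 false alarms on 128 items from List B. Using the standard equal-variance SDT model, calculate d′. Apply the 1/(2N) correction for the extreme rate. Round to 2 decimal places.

d′ = 3.81

The false-alarm rate is 0/128 = 0, so apply the 1/(2N) correction: FA → 1/(2·128) = 0.00391.
z(H) = z(0.87500) = 1.150
z(FA) = z(0.00391) = -2.660
d' = 1.150 − (-2.660) = 3.810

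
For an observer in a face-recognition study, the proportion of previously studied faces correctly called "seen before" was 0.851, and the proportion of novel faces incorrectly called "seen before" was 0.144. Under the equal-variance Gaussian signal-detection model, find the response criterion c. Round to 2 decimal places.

z(0.851) = 1.0407, z(0.144) = -1.0625
c = −½·[z(H) + z(FA)] = −0.5 × (1.0407 + (-1.0625)) = 0.0109

c = 0.01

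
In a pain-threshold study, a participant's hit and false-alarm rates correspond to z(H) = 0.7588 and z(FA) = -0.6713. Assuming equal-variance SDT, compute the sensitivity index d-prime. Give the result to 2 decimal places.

d-prime = 1.43

d' = z(H) − z(FA) = 0.7588 − (-0.6713) = 1.4301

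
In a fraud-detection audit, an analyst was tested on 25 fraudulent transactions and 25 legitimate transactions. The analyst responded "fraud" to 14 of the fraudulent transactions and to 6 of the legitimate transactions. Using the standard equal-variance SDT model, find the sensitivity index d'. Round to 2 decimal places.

d' = 0.86

H = 14/25 = 0.5600
FA = 6/25 = 0.2400
Φ⁻¹(0.5600) = 0.151, Φ⁻¹(0.2400) = -0.706
d' = z(H) − z(FA) = 0.151 − (-0.706) = 0.857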